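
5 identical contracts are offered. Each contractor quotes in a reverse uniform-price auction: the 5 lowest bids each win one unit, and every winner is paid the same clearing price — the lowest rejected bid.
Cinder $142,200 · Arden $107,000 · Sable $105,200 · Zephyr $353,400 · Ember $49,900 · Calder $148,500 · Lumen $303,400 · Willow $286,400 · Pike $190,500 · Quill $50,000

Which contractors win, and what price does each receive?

Bids ranked low→high: 49,900 (Ember), 50,000 (Quill), 105,200 (Sable), 107,000 (Arden), 142,200 (Cinder), 148,500 (Calder), 190,500 (Pike), …
Lowest 5: Ember, Quill, Sable, Arden, Cinder.
Clearing price = lowest rejected bid = $148,500.

Ember, Quill, Sable, Arden, Cinder; each is paid $148,500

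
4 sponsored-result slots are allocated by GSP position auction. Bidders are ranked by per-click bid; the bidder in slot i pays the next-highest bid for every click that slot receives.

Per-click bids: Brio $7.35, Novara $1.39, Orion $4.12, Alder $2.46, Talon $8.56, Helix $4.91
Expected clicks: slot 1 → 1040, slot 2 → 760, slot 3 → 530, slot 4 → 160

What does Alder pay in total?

Ranked by bid: $8.56 (Talon) > $7.35 (Brio) > $4.91 (Helix) > $4.12 (Orion) > $2.46 (Alder) > …
Alder ranks below slot 4 → no slot, pays nothing.

Alder pays $0.00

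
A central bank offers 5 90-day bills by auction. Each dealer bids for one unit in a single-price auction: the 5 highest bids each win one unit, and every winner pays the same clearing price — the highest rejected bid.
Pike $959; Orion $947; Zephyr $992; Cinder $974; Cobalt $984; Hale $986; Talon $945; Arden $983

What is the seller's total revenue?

Ordering the bids: 992 (Zephyr), 986 (Hale), 984 (Cobalt), 983 (Arden), 974 (Cinder), 959 (Pike), 947 (Orion), …
Top 5: Zephyr, Hale, Cobalt, Arden, Cinder.
First losing bid is Pike's $959, which sets the uniform price.
Total revenue = 5 × $959 = $4,795.

Total revenue: $4,795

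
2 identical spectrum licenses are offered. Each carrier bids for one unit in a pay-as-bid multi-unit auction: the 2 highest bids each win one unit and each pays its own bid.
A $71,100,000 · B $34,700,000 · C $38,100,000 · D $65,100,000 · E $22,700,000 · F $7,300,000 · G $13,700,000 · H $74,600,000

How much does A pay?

Sorting: 74,600,000 (H), 71,100,000 (A), 65,100,000 (D), 38,100,000 (C), …
The 2 highest are H, A.
A wins → own bid $71,100,000.

A pays $71,100,000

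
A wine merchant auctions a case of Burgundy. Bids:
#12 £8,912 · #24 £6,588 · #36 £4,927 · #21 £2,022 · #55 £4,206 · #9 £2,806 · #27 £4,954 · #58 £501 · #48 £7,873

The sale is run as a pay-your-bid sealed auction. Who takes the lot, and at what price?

Bids ranked: 8,912 (#12) > 7,873 (#48) > 6,588 (#24) > 4,954 (#27) > 4,927 (#36) > 4,206 (#55) > …
#12 has the highest bid and pays exactly that: £8,912.

#12 pays £8,912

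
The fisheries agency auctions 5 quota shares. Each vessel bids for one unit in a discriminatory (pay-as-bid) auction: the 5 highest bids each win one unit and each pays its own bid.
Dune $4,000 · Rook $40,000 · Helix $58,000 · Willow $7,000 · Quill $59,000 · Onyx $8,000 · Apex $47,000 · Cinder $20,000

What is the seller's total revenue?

Ordering the bids: 59,000 (Quill), 58,000 (Helix), 47,000 (Apex), 40,000 (Rook), 20,000 (Cinder), 8,000 (Onyx), 7,000 (Willow), …
Top 5: Quill, Helix, Apex, Rook, Cinder.
Total revenue = 59,000 + 58,000 + 47,000 + 40,000 + 20,000 = $224,000.

Total revenue: $224,000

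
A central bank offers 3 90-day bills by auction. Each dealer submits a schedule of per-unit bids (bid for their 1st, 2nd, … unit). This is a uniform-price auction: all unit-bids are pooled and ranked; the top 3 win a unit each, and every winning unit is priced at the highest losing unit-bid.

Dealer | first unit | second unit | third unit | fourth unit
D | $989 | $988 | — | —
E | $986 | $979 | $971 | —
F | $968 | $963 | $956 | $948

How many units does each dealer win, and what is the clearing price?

D 2, E 1; clearing price $979

Merging the schedules and taking the best 3: 989 (D-1), 988 (D-2), 986 (E-1)
Highest rejected unit-bid = $979.
Allocation: D 2, E 1.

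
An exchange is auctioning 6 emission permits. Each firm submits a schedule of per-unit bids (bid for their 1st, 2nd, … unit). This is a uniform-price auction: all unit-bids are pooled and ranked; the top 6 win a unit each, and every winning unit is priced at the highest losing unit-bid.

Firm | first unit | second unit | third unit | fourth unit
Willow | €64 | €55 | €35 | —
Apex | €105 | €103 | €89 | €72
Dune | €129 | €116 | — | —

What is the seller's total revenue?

Total revenue: €384

Merging the schedules and taking the best 6: 129 (Dune-1), 116 (Dune-2), 105 (Apex-1), 103 (Apex-2), 89 (Apex-3), 72 (Apex-4)
The (k+1)-th unit-bid is €64.
Allocation: Apex 4, Dune 2. Every unit priced at €64.
Revenue = 6 × 64 = €384.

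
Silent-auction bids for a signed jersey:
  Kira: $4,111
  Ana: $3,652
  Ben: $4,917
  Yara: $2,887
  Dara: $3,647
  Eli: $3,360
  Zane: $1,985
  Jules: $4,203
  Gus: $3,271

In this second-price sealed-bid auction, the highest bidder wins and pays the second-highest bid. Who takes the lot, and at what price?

Bids ranked: 4,917 (Ben) > 4,203 (Jules) > 4,111 (Kira) > 3,652 (Ana) > 3,647 (Dara) > 3,360 (Eli) > …
Ben wins with the highest bid; price is set by the runner-up at $4,203.

Ben pays $4,203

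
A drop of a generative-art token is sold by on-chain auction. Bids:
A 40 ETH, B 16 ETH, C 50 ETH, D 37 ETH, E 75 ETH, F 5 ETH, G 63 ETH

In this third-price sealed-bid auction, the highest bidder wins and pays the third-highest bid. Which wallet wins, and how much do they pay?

Sorting bids: 75 (E) > 63 (G) > 50 (C) > 40 (A) > 37 (D) > 16 (B) > …
E wins; payment is bid #3 in the ranking = 50 ETH.

E pays 50 ETH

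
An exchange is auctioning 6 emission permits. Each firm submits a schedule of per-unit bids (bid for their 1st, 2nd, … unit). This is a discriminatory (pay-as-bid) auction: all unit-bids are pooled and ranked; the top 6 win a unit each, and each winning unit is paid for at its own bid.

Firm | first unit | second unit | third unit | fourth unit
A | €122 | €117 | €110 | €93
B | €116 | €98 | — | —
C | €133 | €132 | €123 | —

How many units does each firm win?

A 2, B 1, C 3

All unit-bids, highest first — top 6: 133 (C-1), 132 (C-2), 123 (C-3), 122 (A-1), 117 (A-2), 116 (B-1)
Next rejected bid: €110 (not a price — pay-as-bid).
Allocation: A 2, B 1, C 3.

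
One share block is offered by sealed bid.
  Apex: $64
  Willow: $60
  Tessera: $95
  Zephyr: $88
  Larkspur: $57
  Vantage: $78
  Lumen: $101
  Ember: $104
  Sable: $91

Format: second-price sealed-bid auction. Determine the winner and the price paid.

Sorting bids: 104 (Ember) > 101 (Lumen) > 95 (Tessera) > 91 (Sable) > 88 (Zephyr) > 78 (Vantage) > …
Ember is highest; pays the second-highest bid, $101.

Ember pays $101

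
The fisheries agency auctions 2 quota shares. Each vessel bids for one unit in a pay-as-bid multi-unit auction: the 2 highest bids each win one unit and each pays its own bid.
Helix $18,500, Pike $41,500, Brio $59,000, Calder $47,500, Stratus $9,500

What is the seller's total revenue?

Total revenue: $106,500

Bids ranked high→low: 59,000 (Brio), 47,500 (Calder), 41,500 (Pike), 18,500 (Helix), …
The 2 highest are Brio, Calder.
Total revenue = 59,000 + 47,500 = $106,500.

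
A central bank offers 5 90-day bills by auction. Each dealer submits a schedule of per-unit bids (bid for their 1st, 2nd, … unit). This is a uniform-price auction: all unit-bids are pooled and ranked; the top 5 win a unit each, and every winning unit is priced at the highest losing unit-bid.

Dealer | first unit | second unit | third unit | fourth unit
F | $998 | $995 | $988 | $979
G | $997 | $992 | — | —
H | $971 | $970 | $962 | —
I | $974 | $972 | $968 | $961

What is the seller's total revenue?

All unit-bids, highest first — top 5: 998 (F-1), 997 (G-1), 995 (F-2), 992 (G-2), 988 (F-3)
Highest rejected unit-bid = $979.
Allocation: F 3, G 2. Every unit priced at $979.
Revenue = 5 × 979 = $4,895.

Total revenue: $4,895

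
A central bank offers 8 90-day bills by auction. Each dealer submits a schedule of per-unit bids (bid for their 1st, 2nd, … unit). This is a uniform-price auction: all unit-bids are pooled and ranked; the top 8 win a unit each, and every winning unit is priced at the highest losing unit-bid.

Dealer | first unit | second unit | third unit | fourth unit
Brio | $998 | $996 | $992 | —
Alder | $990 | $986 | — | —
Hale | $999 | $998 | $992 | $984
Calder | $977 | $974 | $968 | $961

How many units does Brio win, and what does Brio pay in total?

Pooled unit-bids ranked (top 8): 999 (Hale-1), 998 (Brio-1), 998 (Hale-2), 996 (Brio-2), 992 (Brio-3), 992 (Hale-3), 990 (Alder-1), 986 (Alder-2)
First bid not allocated: $984.
Brio wins 3 unit(s) at $984 each.

Brio: 3 units, pays $2,952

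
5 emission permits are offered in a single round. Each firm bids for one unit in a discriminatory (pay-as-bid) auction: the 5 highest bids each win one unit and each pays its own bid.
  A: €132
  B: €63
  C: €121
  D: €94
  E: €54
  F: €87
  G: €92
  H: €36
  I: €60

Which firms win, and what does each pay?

A €132, C €121, D €94, G €92, F €87

Bids ranked high→low: 132 (A), 121 (C), 94 (D), 92 (G), 87 (F), 63 (B), 60 (I), …
The 5 highest are A, C, D, G, F.
Each winner pays its own bid: A €132, C €121, D €94, G €92, F €87.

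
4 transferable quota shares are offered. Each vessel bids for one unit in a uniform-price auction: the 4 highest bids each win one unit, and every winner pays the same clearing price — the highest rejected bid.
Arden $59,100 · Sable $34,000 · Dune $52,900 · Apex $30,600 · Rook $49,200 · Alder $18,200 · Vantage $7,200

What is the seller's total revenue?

Total revenue: $122,400

Bids ranked high→low: 59,100 (Arden), 52,900 (Dune), 49,200 (Rook), 34,000 (Sable), 30,600 (Apex), 18,200 (Alder), …
The 4 highest are Arden, Dune, Rook, Sable.
Highest unsuccessful bid: $30,600 → clearing price.
Total revenue = 4 × $30,600 = $122,400.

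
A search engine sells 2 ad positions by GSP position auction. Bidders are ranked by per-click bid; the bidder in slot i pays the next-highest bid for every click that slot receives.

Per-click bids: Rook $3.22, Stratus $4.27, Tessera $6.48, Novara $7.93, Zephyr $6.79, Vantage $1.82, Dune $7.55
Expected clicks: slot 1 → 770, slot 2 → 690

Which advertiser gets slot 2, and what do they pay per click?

Dune; $6.79 per click

Ranked by bid: $7.93 (Novara) > $7.55 (Dune) > $6.79 (Zephyr) > …
Slot 2 goes to the second-ranked bidder, Dune, who pays the next bid down: $6.79/click.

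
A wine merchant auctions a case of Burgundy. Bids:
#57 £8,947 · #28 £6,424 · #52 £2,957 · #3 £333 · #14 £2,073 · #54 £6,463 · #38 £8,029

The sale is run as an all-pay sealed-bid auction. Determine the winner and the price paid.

Bids ranked: 8,947 (#57) > 8,029 (#38) > 6,463 (#54) > 6,424 (#28) > 2,957 (#52) > 2,073 (#14) > …
#57 wins with the top bid; all bids are sunk regardless.

#57 pays £8,947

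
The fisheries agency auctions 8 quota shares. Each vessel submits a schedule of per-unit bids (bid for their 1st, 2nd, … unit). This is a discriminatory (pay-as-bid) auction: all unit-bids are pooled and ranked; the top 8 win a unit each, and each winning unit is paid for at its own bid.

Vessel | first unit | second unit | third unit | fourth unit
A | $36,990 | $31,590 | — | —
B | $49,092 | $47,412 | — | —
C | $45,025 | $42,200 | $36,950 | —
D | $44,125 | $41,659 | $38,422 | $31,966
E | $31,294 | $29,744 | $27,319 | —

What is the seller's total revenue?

Pooled unit-bids ranked (top 8): 49,092 (B-1), 47,412 (B-2), 45,025 (C-1), 44,125 (D-1), 42,200 (C-2), 41,659 (D-2), 38,422 (D-3), 36,990 (A-1)
Next rejected bid: $36,950 (not a price — pay-as-bid).
Each winning unit pays its own bid.
Revenue = 49,092 + 47,412 + 45,025 + 44,125 + 42,200 + 41,659 + 38,422 + 36,990 = $344,925.

Total revenue: $344,925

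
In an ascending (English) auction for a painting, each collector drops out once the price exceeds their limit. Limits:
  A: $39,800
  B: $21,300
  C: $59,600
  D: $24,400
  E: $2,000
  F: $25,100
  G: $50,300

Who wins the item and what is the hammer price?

Rule: the price rises until one bidder remains; the winner pays the price at which the last rival dropped out.
Limits ranked: 59,600 (C) > 50,300 (G) > 39,800 (A) > 25,100 (F) > 24,400 (D) > 21,300 (B) > …
G is the last rival to drop out, at $50,300; C remains and wins at that price.

C wins at $50,300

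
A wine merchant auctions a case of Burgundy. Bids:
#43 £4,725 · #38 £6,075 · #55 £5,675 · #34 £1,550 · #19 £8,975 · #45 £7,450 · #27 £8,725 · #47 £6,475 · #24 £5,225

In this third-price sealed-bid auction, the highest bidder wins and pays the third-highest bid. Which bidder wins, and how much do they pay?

#19 pays £7,450

Bids ranked: 8,975 (#19) > 8,725 (#27) > 7,450 (#45) > 6,475 (#47) > 6,075 (#38) > 5,675 (#55) > …
#19 is highest; pays the third-highest bid, £7,450.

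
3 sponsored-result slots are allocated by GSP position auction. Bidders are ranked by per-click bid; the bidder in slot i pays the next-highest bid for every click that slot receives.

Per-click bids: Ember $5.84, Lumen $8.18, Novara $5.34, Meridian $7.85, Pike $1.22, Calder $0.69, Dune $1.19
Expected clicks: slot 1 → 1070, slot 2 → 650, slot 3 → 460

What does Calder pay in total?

Ranked by bid: $8.18 (Lumen) > $7.85 (Meridian) > $5.84 (Ember) > $5.34 (Novara) > …
Calder ranks below slot 3 → no slot, pays nothing.

Calder pays $0.00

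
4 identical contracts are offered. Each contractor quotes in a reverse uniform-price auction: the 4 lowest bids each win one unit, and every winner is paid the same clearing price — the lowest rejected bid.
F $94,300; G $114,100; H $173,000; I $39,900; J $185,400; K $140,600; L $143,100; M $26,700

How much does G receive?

G is paid $140,600

Bids ranked low→high: 26,700 (M), 39,900 (I), 94,300 (F), 114,100 (G), 140,600 (K), 143,100 (L), …
Lowest 4: M, I, F, G.
First losing bid is K's $140,600, which sets the uniform price.
G wins → is paid $140,600.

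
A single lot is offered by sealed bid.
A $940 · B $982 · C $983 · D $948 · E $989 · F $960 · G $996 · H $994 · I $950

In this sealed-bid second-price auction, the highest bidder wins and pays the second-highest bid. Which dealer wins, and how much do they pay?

G pays $994

Sealed-bid second-price auction: the highest bidder wins and pays the second-highest bid.
Sorting bids: 996 (G) > 994 (H) > 989 (E) > 983 (C) > 982 (B) > 960 (F) > …
G is highest; pays the second-highest bid, $994.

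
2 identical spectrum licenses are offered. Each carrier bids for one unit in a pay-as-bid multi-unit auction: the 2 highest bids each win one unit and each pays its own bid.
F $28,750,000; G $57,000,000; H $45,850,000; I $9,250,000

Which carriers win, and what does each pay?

Sorting: 57,000,000 (G), 45,850,000 (H), 28,750,000 (F), 9,250,000 (I)
The 2 highest are G, H.
Each winner pays its own bid: G $57,000,000, H $45,850,000.

G $57,000,000, H $45,850,000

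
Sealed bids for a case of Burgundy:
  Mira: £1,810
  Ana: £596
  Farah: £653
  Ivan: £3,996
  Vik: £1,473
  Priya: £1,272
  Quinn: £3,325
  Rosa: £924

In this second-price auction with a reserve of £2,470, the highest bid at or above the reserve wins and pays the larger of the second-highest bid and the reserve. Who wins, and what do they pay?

Bids in order: 3,996 (Ivan) > 3,325 (Quinn) > 1,810 (Mira) > 1,473 (Vik) > 1,272 (Priya) > 924 (Rosa) > …
Ivan has the top bid at or above the reserve (£3,996).
max(second-highest £3,325, reserve £2,470) = £3,325; the reserve does not bind.

Ivan pays £3,325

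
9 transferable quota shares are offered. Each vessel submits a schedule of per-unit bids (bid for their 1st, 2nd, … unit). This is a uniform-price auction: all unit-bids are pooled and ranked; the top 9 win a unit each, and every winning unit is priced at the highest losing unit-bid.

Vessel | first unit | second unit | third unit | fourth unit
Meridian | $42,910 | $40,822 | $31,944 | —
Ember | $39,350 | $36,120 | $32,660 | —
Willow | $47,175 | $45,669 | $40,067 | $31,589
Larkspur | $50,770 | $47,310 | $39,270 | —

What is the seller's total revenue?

Pooled unit-bids ranked (top 9): 50,770 (Larkspur-1), 47,310 (Larkspur-2), 47,175 (Willow-1), 45,669 (Willow-2), 42,910 (Meridian-1), 40,822 (Meridian-2), 40,067 (Willow-3), 39,350 (Ember-1), 39,270 (Larkspur-3)
First bid not allocated: $36,120.
Allocation: Ember 1, Larkspur 3, Meridian 2, Willow 3. Every unit priced at $36,120.
Revenue = 9 × 36,120 = $325,080.

Total revenue: $325,080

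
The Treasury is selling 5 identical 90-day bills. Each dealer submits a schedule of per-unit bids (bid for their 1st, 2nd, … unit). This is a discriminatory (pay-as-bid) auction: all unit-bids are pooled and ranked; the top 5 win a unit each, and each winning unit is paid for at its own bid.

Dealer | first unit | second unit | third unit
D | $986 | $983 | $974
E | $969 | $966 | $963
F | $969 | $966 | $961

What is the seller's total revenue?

Total revenue: $4,881

All unit-bids, highest first — top 5: 986 (D-1), 983 (D-2), 974 (D-3), 969 (E-1), 969 (F-1)
Next rejected bid: $966 (not a price — pay-as-bid).
Each winning unit pays its own bid.
Revenue = 986 + 983 + 974 + 969 + 969 = $4,881.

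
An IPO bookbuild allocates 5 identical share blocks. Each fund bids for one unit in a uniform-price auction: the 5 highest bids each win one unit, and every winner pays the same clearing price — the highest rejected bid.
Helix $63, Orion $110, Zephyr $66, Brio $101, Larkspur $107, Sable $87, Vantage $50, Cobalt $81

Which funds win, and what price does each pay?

Orion, Larkspur, Brio, Sable, Cobalt; each pays $66

Ordering the bids: 110 (Orion), 107 (Larkspur), 101 (Brio), 87 (Sable), 81 (Cobalt), 66 (Zephyr), 63 (Helix), …
The 5 highest are Orion, Larkspur, Brio, Sable, Cobalt.
Clearing price = highest rejected bid = $66.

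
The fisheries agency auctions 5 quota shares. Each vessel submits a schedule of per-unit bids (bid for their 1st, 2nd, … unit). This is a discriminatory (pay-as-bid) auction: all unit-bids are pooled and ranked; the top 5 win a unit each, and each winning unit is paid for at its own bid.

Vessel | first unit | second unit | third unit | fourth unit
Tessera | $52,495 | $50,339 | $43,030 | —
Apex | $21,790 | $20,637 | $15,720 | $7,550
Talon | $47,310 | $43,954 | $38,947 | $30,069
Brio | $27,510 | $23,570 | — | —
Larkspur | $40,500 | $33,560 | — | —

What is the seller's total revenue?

Total revenue: $237,128

All unit-bids, highest first — top 5: 52,495 (Tessera-1), 50,339 (Tessera-2), 47,310 (Talon-1), 43,954 (Talon-2), 43,030 (Tessera-3)
Next rejected bid: $40,500 (not a price — pay-as-bid).
Each winning unit pays its own bid.
Revenue = 52,495 + 50,339 + 47,310 + 43,954 + 43,030 = $237,128.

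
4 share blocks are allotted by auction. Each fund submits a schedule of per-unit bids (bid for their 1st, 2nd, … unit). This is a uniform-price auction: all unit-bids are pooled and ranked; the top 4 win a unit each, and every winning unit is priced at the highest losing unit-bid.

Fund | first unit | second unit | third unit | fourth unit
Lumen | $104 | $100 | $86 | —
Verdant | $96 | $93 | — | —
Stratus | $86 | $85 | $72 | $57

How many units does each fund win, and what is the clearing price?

Lumen 2, Verdant 2; clearing price $86

Pooled unit-bids ranked (top 4): 104 (Lumen-1), 100 (Lumen-2), 96 (Verdant-1), 93 (Verdant-2)
The (k+1)-th unit-bid is $86.
Allocation: Lumen 2, Verdant 2.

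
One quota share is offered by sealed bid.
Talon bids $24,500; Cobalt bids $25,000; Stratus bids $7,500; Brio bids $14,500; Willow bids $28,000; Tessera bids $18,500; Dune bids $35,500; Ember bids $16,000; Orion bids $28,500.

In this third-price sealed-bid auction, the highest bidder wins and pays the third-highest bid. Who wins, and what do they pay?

Bids ranked: 35,500 (Dune) > 28,500 (Orion) > 28,000 (Willow) > 25,000 (Cobalt) > 24,500 (Talon) > 18,500 (Tessera) > …
Dune wins; payment is bid #3 in the ranking = $28,000.

Dune pays $28,000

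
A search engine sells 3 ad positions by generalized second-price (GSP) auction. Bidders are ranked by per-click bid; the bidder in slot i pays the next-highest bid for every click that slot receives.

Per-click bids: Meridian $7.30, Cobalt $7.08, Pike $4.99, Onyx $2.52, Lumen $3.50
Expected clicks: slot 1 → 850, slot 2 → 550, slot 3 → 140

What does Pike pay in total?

Sorting advertisers: $7.30 (Meridian) > $7.08 (Cobalt) > $4.99 (Pike) > $3.50 (Lumen) > …
Pike holds slot 3 → pays next bid $3.50 × 140 clicks = $490.00.

Pike pays $490.00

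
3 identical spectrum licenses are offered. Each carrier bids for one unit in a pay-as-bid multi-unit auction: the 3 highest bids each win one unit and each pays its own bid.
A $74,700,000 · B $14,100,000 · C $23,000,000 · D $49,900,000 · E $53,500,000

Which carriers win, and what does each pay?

Bids ranked high→low: 74,700,000 (A), 53,500,000 (E), 49,900,000 (D), 23,000,000 (C), 14,100,000 (B)
The 3 highest are A, E, D.
Each winner pays its own bid: A $74,700,000, E $53,500,000, D $49,900,000.

A $74,700,000, E $53,500,000, D $49,900,000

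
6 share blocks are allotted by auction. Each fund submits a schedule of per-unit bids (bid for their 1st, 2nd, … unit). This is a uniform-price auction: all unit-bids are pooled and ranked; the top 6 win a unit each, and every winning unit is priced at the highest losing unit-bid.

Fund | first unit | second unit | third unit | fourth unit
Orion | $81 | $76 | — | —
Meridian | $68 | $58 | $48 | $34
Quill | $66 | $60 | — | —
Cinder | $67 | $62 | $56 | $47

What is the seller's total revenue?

Merging the schedules and taking the best 6: 81 (Orion-1), 76 (Orion-2), 68 (Meridian-1), 67 (Cinder-1), 66 (Quill-1), 62 (Cinder-2)
First bid not allocated: $60.
Allocation: Cinder 2, Meridian 1, Orion 2, Quill 1. Every unit priced at $60.
Revenue = 6 × 60 = $360.

Total revenue: $360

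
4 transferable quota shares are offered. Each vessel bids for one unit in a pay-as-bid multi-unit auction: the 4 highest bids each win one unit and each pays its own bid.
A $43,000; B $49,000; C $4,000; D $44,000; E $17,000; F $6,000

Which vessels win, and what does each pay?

B $49,000, D $44,000, A $43,000, E $17,000

Ordering the bids: 49,000 (B), 44,000 (D), 43,000 (A), 17,000 (E), 6,000 (F), 4,000 (C)
The 4 highest are B, D, A, E.
Each winner pays its own bid: B $49,000, D $44,000, A $43,000, E $17,000.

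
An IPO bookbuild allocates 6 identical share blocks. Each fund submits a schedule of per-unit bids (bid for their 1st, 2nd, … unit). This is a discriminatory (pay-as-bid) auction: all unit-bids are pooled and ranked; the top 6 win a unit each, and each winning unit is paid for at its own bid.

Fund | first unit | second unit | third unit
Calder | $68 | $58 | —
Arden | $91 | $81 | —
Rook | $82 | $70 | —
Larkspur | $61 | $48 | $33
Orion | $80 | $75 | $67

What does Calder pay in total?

Merging the schedules and taking the best 6: 91 (Arden-1), 82 (Rook-1), 81 (Arden-2), 80 (Orion-1), 75 (Orion-2), 70 (Rook-2)
Next rejected bid: $68 (not a price — pay-as-bid).
Calder wins no units.

Calder pays $0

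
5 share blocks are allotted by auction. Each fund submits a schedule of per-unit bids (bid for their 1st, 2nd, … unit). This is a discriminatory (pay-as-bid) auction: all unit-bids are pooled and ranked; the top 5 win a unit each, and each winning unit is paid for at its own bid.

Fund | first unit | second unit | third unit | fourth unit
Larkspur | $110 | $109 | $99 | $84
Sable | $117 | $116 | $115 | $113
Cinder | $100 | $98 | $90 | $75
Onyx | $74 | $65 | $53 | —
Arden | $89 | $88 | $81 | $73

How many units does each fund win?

All unit-bids, highest first — top 5: 117 (Sable-1), 116 (Sable-2), 115 (Sable-3), 113 (Sable-4), 110 (Larkspur-1)
Next rejected bid: $109 (not a price — pay-as-bid).
Allocation: Larkspur 1, Sable 4.

Larkspur 1, Sable 4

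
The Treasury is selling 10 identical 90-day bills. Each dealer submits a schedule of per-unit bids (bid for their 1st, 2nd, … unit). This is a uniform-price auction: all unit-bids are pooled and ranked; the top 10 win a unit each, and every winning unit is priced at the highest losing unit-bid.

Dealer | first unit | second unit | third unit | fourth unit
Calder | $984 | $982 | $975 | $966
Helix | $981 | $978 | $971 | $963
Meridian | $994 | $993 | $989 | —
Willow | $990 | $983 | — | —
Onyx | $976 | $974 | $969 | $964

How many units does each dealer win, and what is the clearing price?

Calder 2, Helix 2, Meridian 3, Onyx 1, Willow 2; clearing price $975

Pooled unit-bids ranked (top 10): 994 (Meridian-1), 993 (Meridian-2), 990 (Willow-1), 989 (Meridian-3), 984 (Calder-1), 983 (Willow-2), 982 (Calder-2), 981 (Helix-1), 978 (Helix-2), 976 (Onyx-1)
Highest rejected unit-bid = $975.
Allocation: Calder 2, Helix 2, Meridian 3, Onyx 1, Willow 2.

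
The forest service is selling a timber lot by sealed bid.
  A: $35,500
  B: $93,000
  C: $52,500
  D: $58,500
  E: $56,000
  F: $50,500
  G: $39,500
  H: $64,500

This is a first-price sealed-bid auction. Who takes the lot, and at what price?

Sorting bids: 93,000 (B) > 64,500 (H) > 58,500 (D) > 56,000 (E) > 52,500 (C) > 50,500 (F) > …
First-price: B pays what they bid, $93,000.

B pays $93,000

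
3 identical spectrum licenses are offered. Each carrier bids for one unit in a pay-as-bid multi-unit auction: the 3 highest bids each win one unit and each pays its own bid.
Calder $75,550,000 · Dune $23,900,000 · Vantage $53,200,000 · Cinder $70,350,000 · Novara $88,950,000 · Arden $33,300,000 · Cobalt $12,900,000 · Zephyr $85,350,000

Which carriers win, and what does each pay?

Bids ranked high→low: 88,950,000 (Novara), 85,350,000 (Zephyr), 75,550,000 (Calder), 70,350,000 (Cinder), 53,200,000 (Vantage), …
The 3 highest are Novara, Zephyr, Calder.
Each winner pays its own bid: Novara $88,950,000, Zephyr $85,350,000, Calder $75,550,000.

Novara $88,950,000, Zephyr $85,350,000, Calder $75,550,000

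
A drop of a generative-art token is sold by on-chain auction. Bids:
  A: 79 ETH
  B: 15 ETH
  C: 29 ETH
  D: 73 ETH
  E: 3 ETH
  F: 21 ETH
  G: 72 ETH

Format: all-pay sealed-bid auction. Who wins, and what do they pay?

All-pay sealed-bid auction: the highest bidder wins the item, but every bidder pays their own bid.
Bids ranked: 79 (A) > 73 (D) > 72 (G) > 29 (C) > 21 (F) > 15 (B) > …
A is highest and takes the item; every bidder forfeits their bid.

A pays 79 ETH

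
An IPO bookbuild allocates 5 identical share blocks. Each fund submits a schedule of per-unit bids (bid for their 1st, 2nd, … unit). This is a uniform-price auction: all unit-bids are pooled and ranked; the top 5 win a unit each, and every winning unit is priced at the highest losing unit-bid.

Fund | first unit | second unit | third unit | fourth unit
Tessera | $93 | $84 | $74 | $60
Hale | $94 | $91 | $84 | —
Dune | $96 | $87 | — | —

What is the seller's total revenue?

Total revenue: $420

All unit-bids, highest first — top 5: 96 (Dune-1), 94 (Hale-1), 93 (Tessera-1), 91 (Hale-2), 87 (Dune-2)
Highest rejected unit-bid = $84.
Allocation: Dune 2, Hale 2, Tessera 1. Every unit priced at $84.
Revenue = 5 × 84 = $420.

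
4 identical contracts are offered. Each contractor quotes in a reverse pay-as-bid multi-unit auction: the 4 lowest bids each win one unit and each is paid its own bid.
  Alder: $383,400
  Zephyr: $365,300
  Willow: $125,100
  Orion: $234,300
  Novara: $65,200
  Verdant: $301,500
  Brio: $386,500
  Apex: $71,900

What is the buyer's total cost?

Total cost: $496,500

Bids ranked low→high: 65,200 (Novara), 71,900 (Apex), 125,100 (Willow), 234,300 (Orion), 301,500 (Verdant), 365,300 (Zephyr), …
Winners (4 units): Novara, Apex, Willow, Orion.
Total cost = 65,200 + 71,900 + 125,100 + 234,300 = $496,500.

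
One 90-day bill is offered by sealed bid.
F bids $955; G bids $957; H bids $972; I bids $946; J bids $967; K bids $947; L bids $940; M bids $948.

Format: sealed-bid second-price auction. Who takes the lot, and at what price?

H pays $967

Bids ranked: 972 (H) > 967 (J) > 957 (G) > 955 (F) > 948 (M) > 947 (K) > …
H wins with the highest bid; price is set by the runner-up at $967.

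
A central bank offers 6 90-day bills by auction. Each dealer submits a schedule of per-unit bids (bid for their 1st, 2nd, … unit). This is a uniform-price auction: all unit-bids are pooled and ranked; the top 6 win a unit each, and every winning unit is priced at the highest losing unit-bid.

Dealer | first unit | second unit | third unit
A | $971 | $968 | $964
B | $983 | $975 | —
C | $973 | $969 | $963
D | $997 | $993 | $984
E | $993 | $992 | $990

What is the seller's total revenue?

Total revenue: $5,898

Merging the schedules and taking the best 6: 997 (D-1), 993 (D-2), 993 (E-1), 992 (E-2), 990 (E-3), 984 (D-3)
The (k+1)-th unit-bid is $983.
Allocation: D 3, E 3. Every unit priced at $983.
Revenue = 6 × 983 = $5,898.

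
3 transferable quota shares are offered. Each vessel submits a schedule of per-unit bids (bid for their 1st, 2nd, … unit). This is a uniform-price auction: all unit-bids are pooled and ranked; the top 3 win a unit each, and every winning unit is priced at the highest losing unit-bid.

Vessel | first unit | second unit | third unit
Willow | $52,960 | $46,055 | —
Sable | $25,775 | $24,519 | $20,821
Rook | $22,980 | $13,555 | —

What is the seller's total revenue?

Total revenue: $73,557

Pooled unit-bids ranked (top 3): 52,960 (Willow-1), 46,055 (Willow-2), 25,775 (Sable-1)
First bid not allocated: $24,519.
Allocation: Sable 1, Willow 2. Every unit priced at $24,519.
Revenue = 3 × 24,519 = $73,557.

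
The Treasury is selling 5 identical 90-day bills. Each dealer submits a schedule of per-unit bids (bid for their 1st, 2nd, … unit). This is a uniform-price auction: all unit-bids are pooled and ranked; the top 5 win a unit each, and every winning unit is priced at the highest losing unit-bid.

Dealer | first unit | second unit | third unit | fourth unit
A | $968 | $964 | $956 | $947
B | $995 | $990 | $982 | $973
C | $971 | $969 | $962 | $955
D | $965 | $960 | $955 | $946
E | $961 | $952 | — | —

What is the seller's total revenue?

Merging the schedules and taking the best 5: 995 (B-1), 990 (B-2), 982 (B-3), 973 (B-4), 971 (C-1)
Highest rejected unit-bid = $969.
Allocation: B 4, C 1. Every unit priced at $969.
Revenue = 5 × 969 = $4,845.

Total revenue: $4,845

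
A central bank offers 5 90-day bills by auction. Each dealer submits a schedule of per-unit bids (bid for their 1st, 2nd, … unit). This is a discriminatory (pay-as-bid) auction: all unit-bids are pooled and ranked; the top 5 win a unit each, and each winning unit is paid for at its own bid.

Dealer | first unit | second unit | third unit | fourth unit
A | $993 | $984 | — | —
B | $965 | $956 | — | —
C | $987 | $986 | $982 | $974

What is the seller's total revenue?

Total revenue: $4,932

Pooled unit-bids ranked (top 5): 993 (A-1), 987 (C-1), 986 (C-2), 984 (A-2), 982 (C-3)
Next rejected bid: $974 (not a price — pay-as-bid).
Each winning unit pays its own bid.
Revenue = 993 + 987 + 986 + 984 + 982 = $4,932.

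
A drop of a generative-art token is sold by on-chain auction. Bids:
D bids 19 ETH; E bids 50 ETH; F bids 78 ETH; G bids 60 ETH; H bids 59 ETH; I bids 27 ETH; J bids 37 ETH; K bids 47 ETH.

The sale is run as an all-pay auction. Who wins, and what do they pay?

F pays 78 ETH

Bids in order: 78 (F) > 60 (G) > 59 (H) > 50 (E) > 47 (K) > 37 (J) > …
F is highest and takes the item; every bidder forfeits their bid.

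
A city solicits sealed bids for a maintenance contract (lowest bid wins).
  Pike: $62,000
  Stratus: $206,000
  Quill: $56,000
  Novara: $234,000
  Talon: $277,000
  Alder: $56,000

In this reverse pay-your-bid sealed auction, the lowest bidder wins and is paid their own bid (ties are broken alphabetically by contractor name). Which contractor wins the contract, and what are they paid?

Alder is paid $56,000

Sorting bids: 56,000 (Alder) < 56,000 (Quill) < 62,000 (Pike) < 206,000 (Stratus) < 234,000 (Novara) < 277,000 (Talon)
Alder and Quill tie at $56,000; tie-break gives it to Alder.
Alder has the lowest bid and is paid exactly that: $56,000.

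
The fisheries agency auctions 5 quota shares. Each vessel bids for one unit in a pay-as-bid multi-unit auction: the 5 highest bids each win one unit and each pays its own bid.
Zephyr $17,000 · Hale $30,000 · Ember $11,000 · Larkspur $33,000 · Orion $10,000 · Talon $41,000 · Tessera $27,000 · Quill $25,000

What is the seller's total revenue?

Total revenue: $156,000

Sorting: 41,000 (Talon), 33,000 (Larkspur), 30,000 (Hale), 27,000 (Tessera), 25,000 (Quill), 17,000 (Zephyr), 11,000 (Ember), …
Winners (5 units): Talon, Larkspur, Hale, Tessera, Quill.
Total revenue = 41,000 + 33,000 + 30,000 + 27,000 + 25,000 = $156,000.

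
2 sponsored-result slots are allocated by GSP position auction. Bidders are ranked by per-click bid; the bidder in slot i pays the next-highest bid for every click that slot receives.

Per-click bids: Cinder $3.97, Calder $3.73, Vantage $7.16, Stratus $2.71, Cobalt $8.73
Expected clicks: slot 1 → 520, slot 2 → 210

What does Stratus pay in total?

Stratus pays $0.00

Per-click bids in order: $8.73 (Cobalt) > $7.16 (Vantage) > $3.97 (Cinder) > …
Stratus ranks below slot 2 → no slot, pays nothing.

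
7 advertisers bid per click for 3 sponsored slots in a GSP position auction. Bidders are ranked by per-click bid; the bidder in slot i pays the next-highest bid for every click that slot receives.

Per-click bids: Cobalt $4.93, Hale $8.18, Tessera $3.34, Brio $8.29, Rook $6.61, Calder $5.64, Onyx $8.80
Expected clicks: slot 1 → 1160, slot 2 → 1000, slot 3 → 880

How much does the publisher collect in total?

Per-click bids in order: $8.80 (Onyx) > $8.29 (Brio) > $8.18 (Hale) > $6.61 (Rook) > …
Slot 1: Onyx pays $8.29 × 1160 = $9616.40
Slot 2: Brio pays $8.18 × 1000 = $8180.00
Slot 3: Hale pays $6.61 × 880 = $5816.80
Total = $23613.20

Total revenue: $23613.20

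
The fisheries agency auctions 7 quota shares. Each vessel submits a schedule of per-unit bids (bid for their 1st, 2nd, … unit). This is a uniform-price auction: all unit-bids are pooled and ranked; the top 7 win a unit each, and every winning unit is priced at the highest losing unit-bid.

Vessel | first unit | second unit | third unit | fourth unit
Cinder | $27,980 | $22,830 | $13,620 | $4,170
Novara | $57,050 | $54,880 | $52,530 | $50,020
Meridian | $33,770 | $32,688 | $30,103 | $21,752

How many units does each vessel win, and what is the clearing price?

Meridian 3, Novara 4; clearing price $27,980

All unit-bids, highest first — top 7: 57,050 (Novara-1), 54,880 (Novara-2), 52,530 (Novara-3), 50,020 (Novara-4), 33,770 (Meridian-1), 32,688 (Meridian-2), 30,103 (Meridian-3)
Highest rejected unit-bid = $27,980.
Allocation: Meridian 3, Novara 4.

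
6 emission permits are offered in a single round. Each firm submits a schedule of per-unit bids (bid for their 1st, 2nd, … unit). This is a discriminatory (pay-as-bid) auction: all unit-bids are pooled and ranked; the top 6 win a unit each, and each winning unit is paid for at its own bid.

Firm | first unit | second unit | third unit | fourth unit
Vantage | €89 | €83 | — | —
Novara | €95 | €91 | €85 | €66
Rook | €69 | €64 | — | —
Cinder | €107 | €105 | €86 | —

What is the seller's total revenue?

Total revenue: €573

Pooled unit-bids ranked (top 6): 107 (Cinder-1), 105 (Cinder-2), 95 (Novara-1), 91 (Novara-2), 89 (Vantage-1), 86 (Cinder-3)
Next rejected bid: €85 (not a price — pay-as-bid).
Each winning unit pays its own bid.
Revenue = 107 + 105 + 95 + 91 + 89 + 86 = €573.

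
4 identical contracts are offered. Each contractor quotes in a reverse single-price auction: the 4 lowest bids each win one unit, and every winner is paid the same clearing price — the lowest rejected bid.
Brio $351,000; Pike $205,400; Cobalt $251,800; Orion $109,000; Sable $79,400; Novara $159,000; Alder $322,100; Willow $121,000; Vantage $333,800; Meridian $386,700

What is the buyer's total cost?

Ordering the bids: 79,400 (Sable), 109,000 (Orion), 121,000 (Willow), 159,000 (Novara), 205,400 (Pike), 251,800 (Cobalt), …
Lowest 4: Sable, Orion, Willow, Novara.
First losing bid is Pike's $205,400, which sets the uniform price.
Total cost = 4 × $205,400 = $821,600.

Total cost: $821,600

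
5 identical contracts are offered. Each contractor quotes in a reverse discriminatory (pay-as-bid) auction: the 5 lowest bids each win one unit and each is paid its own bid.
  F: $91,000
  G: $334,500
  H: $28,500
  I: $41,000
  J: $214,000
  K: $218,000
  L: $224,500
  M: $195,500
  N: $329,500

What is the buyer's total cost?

Total cost: $570,000

Sorting: 28,500 (H), 41,000 (I), 91,000 (F), 195,500 (M), 214,000 (J), 218,000 (K), 224,500 (L), …
Lowest 5: H, I, F, M, J.
Total cost = 28,500 + 41,000 + 91,000 + 195,500 + 214,000 = $570,000.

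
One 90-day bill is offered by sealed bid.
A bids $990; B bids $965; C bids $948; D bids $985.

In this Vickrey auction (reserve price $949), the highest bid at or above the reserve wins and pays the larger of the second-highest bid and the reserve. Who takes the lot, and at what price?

Vickrey auction (reserve price $949): the highest bid at or above the reserve wins and pays the larger of the second-highest bid and the reserve.
Bids in order: 990 (A) > 985 (D) > 965 (B) > 948 (C)
A has the top bid at or above the reserve ($990).
max(second-highest $985, reserve $949) = $985; the reserve does not bind.

A pays $985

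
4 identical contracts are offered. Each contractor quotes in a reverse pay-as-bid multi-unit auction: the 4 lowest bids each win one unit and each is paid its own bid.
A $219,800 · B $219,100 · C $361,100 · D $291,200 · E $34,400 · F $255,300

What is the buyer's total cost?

Sorting: 34,400 (E), 219,100 (B), 219,800 (A), 255,300 (F), 291,200 (D), 361,100 (C)
The 4 lowest are E, B, A, F.
Total cost = 34,400 + 219,100 + 219,800 + 255,300 = $728,600.

Total cost: $728,600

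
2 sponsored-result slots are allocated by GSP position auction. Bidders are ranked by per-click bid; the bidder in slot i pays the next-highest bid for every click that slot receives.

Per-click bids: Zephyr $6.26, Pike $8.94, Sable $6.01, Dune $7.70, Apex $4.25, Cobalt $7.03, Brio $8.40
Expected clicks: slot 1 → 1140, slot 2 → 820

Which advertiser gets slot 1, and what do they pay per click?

Pike; $8.40 per click

Ranked by bid: $8.94 (Pike) > $8.40 (Brio) > $7.70 (Dune) > …
Slot 1 goes to the first-ranked bidder, Pike, who pays the next bid down: $8.40/click.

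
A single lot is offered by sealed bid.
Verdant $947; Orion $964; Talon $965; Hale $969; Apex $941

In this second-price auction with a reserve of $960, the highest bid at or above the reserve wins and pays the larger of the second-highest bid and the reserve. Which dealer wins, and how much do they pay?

Hale pays $965

Bids in order: 969 (Hale) > 965 (Talon) > 964 (Orion) > 947 (Verdant) > 941 (Apex)
Highest eligible bid: Hale at $969.
max(second-highest $965, reserve $960) = $965; the reserve does not bind.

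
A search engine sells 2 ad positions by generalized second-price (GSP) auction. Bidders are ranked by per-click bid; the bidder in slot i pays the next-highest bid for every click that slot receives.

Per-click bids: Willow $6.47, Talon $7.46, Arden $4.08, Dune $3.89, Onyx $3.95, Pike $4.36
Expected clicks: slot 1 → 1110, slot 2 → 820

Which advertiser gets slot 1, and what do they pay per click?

Per-click bids in order: $7.46 (Talon) > $6.47 (Willow) > $4.36 (Pike) > …
Slot 1 goes to the first-ranked bidder, Talon, who pays the next bid down: $6.47/click.

Talon; $6.47 per click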